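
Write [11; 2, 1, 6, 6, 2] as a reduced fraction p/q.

Using pₖ = aₖpₖ₋₁ + pₖ₋₂ and qₖ = aₖqₖ₋₁ + qₖ₋₂:
  k=0: a=11, p=11, q=1
  k=1: a=2, p=23, q=2
  k=2: a=1, p=34, q=3
  k=3: a=6, p=227, q=20
  k=4: a=6, p=1396, q=123
  k=5: a=2, p=3019, q=266

3019/266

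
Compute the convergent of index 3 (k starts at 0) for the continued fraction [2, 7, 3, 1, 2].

62/29

Using pₖ = aₖpₖ₋₁ + pₖ₋₂, qₖ = aₖqₖ₋₁ + qₖ₋₂ (with p₋₁=1, p₋₂=0, q₋₁=0, q₋₂=1):
  k=0: a=2, p=2, q=1
  k=1: a=7, p=15, q=7
  k=2: a=3, p=47, q=22
  k=3: a=1, p=62, q=29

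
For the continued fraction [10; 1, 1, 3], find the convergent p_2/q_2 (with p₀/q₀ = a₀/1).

Using pₖ = aₖpₖ₋₁ + pₖ₋₂, qₖ = aₖqₖ₋₁ + qₖ₋₂ (with p₋₁=1, p₋₂=0, q₋₁=0, q₋₂=1):
  k=0: a=10, p=10, q=1
  k=1: a=1, p=11, q=1
  k=2: a=1, p=21, q=2

21/2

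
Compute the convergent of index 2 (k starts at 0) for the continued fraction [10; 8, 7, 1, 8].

577/57

Using pₖ = aₖpₖ₋₁ + pₖ₋₂, qₖ = aₖqₖ₋₁ + qₖ₋₂ (with p₋₁=1, p₋₂=0, q₋₁=0, q₋₂=1):
  k=0: a=10, p=10, q=1
  k=1: a=8, p=81, q=8
  k=2: a=7, p=577, q=57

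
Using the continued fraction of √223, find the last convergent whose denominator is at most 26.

√223 = [14; 1, 13, 1, 28, …] (period length 4).
Convergents:
  p_0/q_0 = 14/1
  p_1/q_1 = 15/1
  p_2/q_2 = 209/14
  p_3/q_3 = 224/15
  p_4/q_4 = 6481/434
q_3 = 15 ≤ 26 < 434 = q_4, so the answer is 224/15.

224/15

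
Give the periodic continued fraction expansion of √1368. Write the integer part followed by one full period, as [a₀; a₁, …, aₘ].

[36; 1, 72]

a₀ = ⌊√1368⌋ = 36.
With m₀=0, d₀=1 and mₖ₊₁ = dₖaₖ − mₖ, dₖ₊₁ = (n − mₖ₊₁²)/dₖ, aₖ₊₁ = ⌊(a₀+mₖ₊₁)/dₖ₊₁⌋:
  k=1: m=36, d=72, a=1
  k=2: m=36, d=1, a=72
d=1 and a=2a₀=72 at k=2, so the next step gives (m, d) = (36, 72) again — its k=1 value — and the period has length 2.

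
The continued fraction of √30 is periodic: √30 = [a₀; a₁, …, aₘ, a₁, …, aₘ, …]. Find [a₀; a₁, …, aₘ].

a₀ = ⌊√30⌋ = 5.

[5; 2, 10]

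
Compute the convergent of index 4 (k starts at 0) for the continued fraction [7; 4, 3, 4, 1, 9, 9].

499/69

Using pₖ = aₖpₖ₋₁ + pₖ₋₂, qₖ = aₖqₖ₋₁ + qₖ₋₂ (with p₋₁=1, p₋₂=0, q₋₁=0, q₋₂=1):
  k=0: a=7, p=7, q=1
  k=1: a=4, p=29, q=4
  k=2: a=3, p=94, q=13
  k=3: a=4, p=405, q=56
  k=4: a=1, p=499, q=69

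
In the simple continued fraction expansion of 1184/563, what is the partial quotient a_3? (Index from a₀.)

2

1184 = 2·563 + 58   →  a_0 = 2
563 = 9·58 + 41   →  a_1 = 9
58 = 1·41 + 17   →  a_2 = 1
41 = 2·17 + 7   →  a_3 = 2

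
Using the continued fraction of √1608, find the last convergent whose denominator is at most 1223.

√1608 = [40; 10, 80, …] (period length 2).
Convergents:
  p_0/q_0 = 40/1
  p_1/q_1 = 401/10
  p_2/q_2 = 32120/801
  p_3/q_3 = 321601/8020
q_2 = 801 ≤ 1223 < 8020 = q_3, so the answer is 32120/801.

32120/801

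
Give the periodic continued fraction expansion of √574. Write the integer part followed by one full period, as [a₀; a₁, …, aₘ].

a₀ = ⌊√574⌋ = 23.
With m₀=0, d₀=1 and mₖ₊₁ = dₖaₖ − mₖ, dₖ₊₁ = (n − mₖ₊₁²)/dₖ, aₖ₊₁ = ⌊(a₀+mₖ₊₁)/dₖ₊₁⌋:
  k=1: m=23, d=45, a=1
  k=2: m=22, d=2, a=22
  k=3: m=22, d=45, a=1
  k=4: m=23, d=1, a=46
d=1 and a=2a₀=46 at k=4, so the next step gives (m, d) = (23, 45) again — its k=1 value — and the period has length 4.

[23; 1, 22, 1, 46]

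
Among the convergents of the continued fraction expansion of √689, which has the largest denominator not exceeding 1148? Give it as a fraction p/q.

√689 = [26; 4, 52, …] (period length 2).
Convergents:
  p_0/q_0 = 26/1
  p_1/q_1 = 105/4
  p_2/q_2 = 5486/209
  p_3/q_3 = 22049/840
  p_4/q_4 = 1152034/43889
q_3 = 840 ≤ 1148 < 43889 = q_4, so the answer is 22049/840.

22049/840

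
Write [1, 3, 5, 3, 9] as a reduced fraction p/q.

624/475

Using pₖ = aₖpₖ₋₁ + pₖ₋₂ and qₖ = aₖqₖ₋₁ + qₖ₋₂:
  k=0: a=1, p=1, q=1
  k=1: a=3, p=4, q=3
  k=2: a=5, p=21, q=16
  k=3: a=3, p=67, q=51
  k=4: a=9, p=624, q=475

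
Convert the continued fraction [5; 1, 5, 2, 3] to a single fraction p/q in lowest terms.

263/45

Fold from the inside: start with 3/1.
  2 + 1/3 = 7/3
  5 + 3/7 = 38/7
  1 + 7/38 = 45/38
  5 + 38/45 = 263/45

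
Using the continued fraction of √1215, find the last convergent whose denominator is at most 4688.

119071/3416

√1215 = [34; 1, 5, 1, 68, …] (period length 4).
Convergents:
  p_0/q_0 = 34/1
  p_1/q_1 = 35/1
  p_2/q_2 = 209/6
  p_3/q_3 = 244/7
  p_4/q_4 = 16801/482
  p_5/q_5 = 17045/489
  p_6/q_6 = 102026/2927
  p_7/q_7 = 119071/3416
  p_8/q_8 = 8198854/235215
q_7 = 3416 ≤ 4688 < 235215 = q_8, so the answer is 119071/3416.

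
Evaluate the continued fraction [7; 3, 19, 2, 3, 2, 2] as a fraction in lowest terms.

Fold from the inside: start with 2/1.
  2 + 1/2 = 5/2
  3 + 2/5 = 17/5
  2 + 5/17 = 39/17
  19 + 17/39 = 758/39
  3 + 39/758 = 2313/758
  7 + 758/2313 = 16949/2313

16949/2313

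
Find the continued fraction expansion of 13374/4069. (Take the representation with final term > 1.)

13374 = 3*4069 + 1167
4069 = 3*1167 + 568
1167 = 2*568 + 31
568 = 18*31 + 10
31 = 3*10 + 1
10 = 10*1 + 0  (stop)
So 13374/4069 = [3; 3, 2, 18, 3, 10].

[3; 3, 2, 18, 3, 10]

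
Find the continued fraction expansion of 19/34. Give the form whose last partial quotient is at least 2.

[0; 1, 1, 3, 1, 3]

19 = 0×34 + 19
34 = 1×19 + 15
19 = 1×15 + 4
15 = 3×4 + 3
4 = 1×3 + 1
3 = 3×1 + 0  (stop)
So 19/34 = [0; 1, 1, 3, 1, 3].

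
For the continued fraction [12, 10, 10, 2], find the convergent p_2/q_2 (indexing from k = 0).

Using pₖ = aₖpₖ₋₁ + pₖ₋₂, qₖ = aₖqₖ₋₁ + qₖ₋₂ (with p₋₁=1, p₋₂=0, q₋₁=0, q₋₂=1):
  k=0: a=12, p=12, q=1
  k=1: a=10, p=121, q=10
  k=2: a=10, p=1222, q=101

1222/101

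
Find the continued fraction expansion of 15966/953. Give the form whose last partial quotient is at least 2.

15966 = 16·953 + 718
953 = 1·718 + 235
718 = 3·235 + 13
235 = 18·13 + 1
13 = 13·1 + 0  (stop)
So 15966/953 = [16; 1, 3, 18, 13].

[16; 1, 3, 18, 13]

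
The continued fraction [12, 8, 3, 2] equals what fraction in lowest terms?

703/58

Fold from the inside: start with 2/1.
  3 + 1/2 = 7/2
  8 + 2/7 = 58/7
  12 + 7/58 = 703/58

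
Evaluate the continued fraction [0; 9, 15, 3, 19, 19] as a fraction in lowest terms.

Fold from the inside: start with 19/1.
  19 + 1/19 = 362/19
  3 + 19/362 = 1105/362
  15 + 362/1105 = 16937/1105
  9 + 1105/16937 = 153538/16937
  0 + 16937/153538 = 16937/153538

16937/153538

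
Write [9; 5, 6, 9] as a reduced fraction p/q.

Using pₖ = aₖpₖ₋₁ + pₖ₋₂ and qₖ = aₖqₖ₋₁ + qₖ₋₂:
  k=0: a=9, p=9, q=1
  k=1: a=5, p=46, q=5
  k=2: a=6, p=285, q=31
  k=3: a=9, p=2611, q=284

2611/284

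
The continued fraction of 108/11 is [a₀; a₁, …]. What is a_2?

4

108 = 9·11 + 9   →  a_0 = 9
11 = 1·9 + 2   →  a_1 = 1
9 = 4·2 + 1   →  a_2 = 4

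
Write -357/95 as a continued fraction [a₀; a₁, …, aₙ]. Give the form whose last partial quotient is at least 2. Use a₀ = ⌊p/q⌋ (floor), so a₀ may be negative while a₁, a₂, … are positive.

-357 = -4×95 + 23
95 = 4×23 + 3
23 = 7×3 + 2
3 = 1×2 + 1
2 = 2×1 + 0  (stop)
So -357/95 = [-4; 4, 7, 1, 2].

[-4; 4, 7, 1, 2]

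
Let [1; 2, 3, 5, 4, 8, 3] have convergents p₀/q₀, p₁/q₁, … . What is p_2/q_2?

Using pₖ = aₖpₖ₋₁ + pₖ₋₂, qₖ = aₖqₖ₋₁ + qₖ₋₂ (with p₋₁=1, p₋₂=0, q₋₁=0, q₋₂=1):
  k=0: a=1, p=1, q=1
  k=1: a=2, p=3, q=2
  k=2: a=3, p=10, q=7

10/7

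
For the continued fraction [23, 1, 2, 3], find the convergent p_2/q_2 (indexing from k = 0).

Using pₖ = aₖpₖ₋₁ + pₖ₋₂, qₖ = aₖqₖ₋₁ + qₖ₋₂ (with p₋₁=1, p₋₂=0, q₋₁=0, q₋₂=1):
  k=0: a=23, p=23, q=1
  k=1: a=1, p=24, q=1
  k=2: a=2, p=71, q=3

71/3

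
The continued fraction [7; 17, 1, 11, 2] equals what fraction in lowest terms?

Using pₖ = aₖpₖ₋₁ + pₖ₋₂ and qₖ = aₖqₖ₋₁ + qₖ₋₂:
  k=0: a=7, p=7, q=1
  k=1: a=17, p=120, q=17
  k=2: a=1, p=127, q=18
  k=3: a=11, p=1517, q=215
  k=4: a=2, p=3161, q=448

3161/448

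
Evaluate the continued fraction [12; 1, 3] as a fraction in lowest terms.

Using pₖ = aₖpₖ₋₁ + pₖ₋₂ and qₖ = aₖqₖ₋₁ + qₖ₋₂:
  k=0: a=12, p=12, q=1
  k=1: a=1, p=13, q=1
  k=2: a=3, p=51, q=4

51/4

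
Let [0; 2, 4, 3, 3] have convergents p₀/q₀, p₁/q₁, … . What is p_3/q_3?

Using pₖ = aₖpₖ₋₁ + pₖ₋₂, qₖ = aₖqₖ₋₁ + qₖ₋₂ (with p₋₁=1, p₋₂=0, q₋₁=0, q₋₂=1):
  k=0: a=0, p=0, q=1
  k=1: a=2, p=1, q=2
  k=2: a=4, p=4, q=9
  k=3: a=3, p=13, q=29

13/29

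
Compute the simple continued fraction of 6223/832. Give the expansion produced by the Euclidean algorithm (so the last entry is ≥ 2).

6223 = 7*832 + 399
832 = 2*399 + 34
399 = 11*34 + 25
34 = 1*25 + 9
25 = 2*9 + 7
9 = 1*7 + 2
7 = 3*2 + 1
2 = 2*1 + 0  (stop)
So 6223/832 = [7; 2, 11, 1, 2, 1, 3, 2].

[7; 2, 11, 1, 2, 1, 3, 2]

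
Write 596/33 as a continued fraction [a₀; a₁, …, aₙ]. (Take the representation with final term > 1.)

596 = 18·33 + 2
33 = 16·2 + 1
2 = 2·1 + 0  (stop)
So 596/33 = [18; 16, 2].

[18; 16, 2]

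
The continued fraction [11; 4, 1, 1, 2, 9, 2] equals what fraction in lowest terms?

5104/455

Fold from the inside: start with 2/1.
  9 + 1/2 = 19/2
  2 + 2/19 = 40/19
  1 + 19/40 = 59/40
  1 + 40/59 = 99/59
  4 + 59/99 = 455/99
  11 + 99/455 = 5104/455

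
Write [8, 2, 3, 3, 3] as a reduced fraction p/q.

Using pₖ = aₖpₖ₋₁ + pₖ₋₂ and qₖ = aₖqₖ₋₁ + qₖ₋₂:
  k=0: a=8, p=8, q=1
  k=1: a=2, p=17, q=2
  k=2: a=3, p=59, q=7
  k=3: a=3, p=194, q=23
  k=4: a=3, p=641, q=76

641/76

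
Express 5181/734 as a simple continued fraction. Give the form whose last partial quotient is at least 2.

5181 = 7×734 + 43
734 = 17×43 + 3
43 = 14×3 + 1
3 = 3×1 + 0  (stop)
So 5181/734 = [7; 17, 14, 3].

[7; 17, 14, 3]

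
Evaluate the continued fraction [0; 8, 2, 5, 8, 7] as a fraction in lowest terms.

Fold from the inside: start with 7/1.
  8 + 1/7 = 57/7
  5 + 7/57 = 292/57
  2 + 57/292 = 641/292
  8 + 292/641 = 5420/641
  0 + 641/5420 = 641/5420

641/5420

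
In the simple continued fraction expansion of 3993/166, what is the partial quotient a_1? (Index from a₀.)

3993 = 24·166 + 9   →  a_0 = 24
166 = 18·9 + 4   →  a_1 = 18

18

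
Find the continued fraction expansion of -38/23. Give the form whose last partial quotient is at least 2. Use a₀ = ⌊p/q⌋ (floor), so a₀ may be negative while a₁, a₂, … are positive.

-38 = -2×23 + 8
23 = 2×8 + 7
8 = 1×7 + 1
7 = 7×1 + 0  (stop)
So -38/23 = [-2; 2, 1, 7].

[-2; 2, 1, 7]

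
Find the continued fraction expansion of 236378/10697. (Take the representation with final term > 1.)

236378 = 22*10697 + 1044
10697 = 10*1044 + 257
1044 = 4*257 + 16
257 = 16*16 + 1
16 = 16*1 + 0  (stop)
So 236378/10697 = [22; 10, 4, 16, 16].

[22; 10, 4, 16, 16]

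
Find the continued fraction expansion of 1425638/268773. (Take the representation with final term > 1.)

[5; 3, 3, 2, 18, 18, 17, 2]

1425638 = 5×268773 + 81773
268773 = 3×81773 + 23454
81773 = 3×23454 + 11411
23454 = 2×11411 + 632
11411 = 18×632 + 35
632 = 18×35 + 2
35 = 17×2 + 1
2 = 2×1 + 0  (stop)
So 1425638/268773 = [5; 3, 3, 2, 18, 18, 17, 2].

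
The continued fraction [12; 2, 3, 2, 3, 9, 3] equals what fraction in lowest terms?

19749/1588

Fold from the inside: start with 3/1.
  9 + 1/3 = 28/3
  3 + 3/28 = 87/28
  2 + 28/87 = 202/87
  3 + 87/202 = 693/202
  2 + 202/693 = 1588/693
  12 + 693/1588 = 19749/1588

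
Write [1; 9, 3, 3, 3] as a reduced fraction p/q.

340/307

Using pₖ = aₖpₖ₋₁ + pₖ₋₂ and qₖ = aₖqₖ₋₁ + qₖ₋₂:
  k=0: a=1, p=1, q=1
  k=1: a=9, p=10, q=9
  k=2: a=3, p=31, q=28
  k=3: a=3, p=103, q=93
  k=4: a=3, p=340, q=307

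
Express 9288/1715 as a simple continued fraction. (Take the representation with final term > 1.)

[5; 2, 2, 2, 7, 9, 2]

9288 = 5·1715 + 713
1715 = 2·713 + 289
713 = 2·289 + 135
289 = 2·135 + 19
135 = 7·19 + 2
19 = 9·2 + 1
2 = 2·1 + 0  (stop)
So 9288/1715 = [5; 2, 2, 2, 7, 9, 2].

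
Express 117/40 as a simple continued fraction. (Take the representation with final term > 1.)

117 = 2·40 + 37
40 = 1·37 + 3
37 = 12·3 + 1
3 = 3·1 + 0  (stop)
So 117/40 = [2; 1, 12, 3].

[2; 1, 12, 3]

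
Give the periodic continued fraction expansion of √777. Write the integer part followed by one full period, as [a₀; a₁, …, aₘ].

[27; 1, 6, 1, 54]

a₀ = ⌊√777⌋ = 27.
With m₀=0, d₀=1 and mₖ₊₁ = dₖaₖ − mₖ, dₖ₊₁ = (n − mₖ₊₁²)/dₖ, aₖ₊₁ = ⌊(a₀+mₖ₊₁)/dₖ₊₁⌋:
  k=1: m=27, d=48, a=1
  k=2: m=21, d=7, a=6
  k=3: m=21, d=48, a=1
  k=4: m=27, d=1, a=54
d=1 and a=2a₀=54 at k=4, so the next step gives (m, d) = (27, 48) again — its k=1 value — and the period has length 4.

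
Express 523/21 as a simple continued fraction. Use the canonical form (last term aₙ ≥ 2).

523 = 24*21 + 19
21 = 1*19 + 2
19 = 9*2 + 1
2 = 2*1 + 0  (stop)
So 523/21 = [24; 1, 9, 2].

[24; 1, 9, 2]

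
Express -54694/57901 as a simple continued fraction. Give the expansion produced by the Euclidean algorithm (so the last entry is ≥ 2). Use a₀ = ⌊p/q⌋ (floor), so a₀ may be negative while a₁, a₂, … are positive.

-54694 = -1*57901 + 3207
57901 = 18*3207 + 175
3207 = 18*175 + 57
175 = 3*57 + 4
57 = 14*4 + 1
4 = 4*1 + 0  (stop)
So -54694/57901 = [-1; 18, 18, 3, 14, 4].

[-1; 18, 18, 3, 14, 4]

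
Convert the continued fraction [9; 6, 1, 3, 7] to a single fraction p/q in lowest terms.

Using pₖ = aₖpₖ₋₁ + pₖ₋₂ and qₖ = aₖqₖ₋₁ + qₖ₋₂:
  k=0: a=9, p=9, q=1
  k=1: a=6, p=55, q=6
  k=2: a=1, p=64, q=7
  k=3: a=3, p=247, q=27
  k=4: a=7, p=1793, q=196

1793/196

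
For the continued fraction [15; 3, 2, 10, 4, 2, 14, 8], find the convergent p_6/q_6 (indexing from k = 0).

148183/9693

Using pₖ = aₖpₖ₋₁ + pₖ₋₂, qₖ = aₖqₖ₋₁ + qₖ₋₂ (with p₋₁=1, p₋₂=0, q₋₁=0, q₋₂=1):
  k=0: a=15, p=15, q=1
  k=1: a=3, p=46, q=3
  k=2: a=2, p=107, q=7
  k=3: a=10, p=1116, q=73
  k=4: a=4, p=4571, q=299
  k=5: a=2, p=10258, q=671
  k=6: a=14, p=148183, q=9693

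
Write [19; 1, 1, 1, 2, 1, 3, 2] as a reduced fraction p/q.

1826/93

Fold from the inside: start with 2/1.
  3 + 1/2 = 7/2
  1 + 2/7 = 9/7
  2 + 7/9 = 25/9
  1 + 9/25 = 34/25
  1 + 25/34 = 59/34
  1 + 34/59 = 93/59
  19 + 59/93 = 1826/93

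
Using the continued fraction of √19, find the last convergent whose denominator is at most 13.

48/11

√19 = [4; 2, 1, 3, 1, 2, 8, …] (period length 6).
Convergents:
  p_0/q_0 = 4/1
  p_1/q_1 = 9/2
  p_2/q_2 = 13/3
  p_3/q_3 = 48/11
  p_4/q_4 = 61/14
q_3 = 11 ≤ 13 < 14 = q_4, so the answer is 48/11.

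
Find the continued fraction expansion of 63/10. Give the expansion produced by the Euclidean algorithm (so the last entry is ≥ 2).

[6; 3, 3]

63 = 6*10 + 3
10 = 3*3 + 1
3 = 3*1 + 0  (stop)
So 63/10 = [6; 3, 3].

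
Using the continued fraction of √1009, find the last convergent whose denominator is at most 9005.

√1009 = [31; 1, 3, 3, 1, 62, …] (period length 5).
Convergents:
  p_0/q_0 = 31/1
  p_1/q_1 = 32/1
  p_2/q_2 = 127/4
  p_3/q_3 = 413/13
  p_4/q_4 = 540/17
  p_5/q_5 = 33893/1067
  p_6/q_6 = 34433/1084
  p_7/q_7 = 137192/4319
  p_8/q_8 = 446009/14041
q_7 = 4319 ≤ 9005 < 14041 = q_8, so the answer is 137192/4319.

137192/4319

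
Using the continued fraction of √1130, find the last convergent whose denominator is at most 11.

√1130 = [33; 1, 1, 1, 1, 1, 1, 66, …] (period length 7).
Convergents:
  p_0/q_0 = 33/1
  p_1/q_1 = 34/1
  p_2/q_2 = 67/2
  p_3/q_3 = 101/3
  p_4/q_4 = 168/5
  p_5/q_5 = 269/8
  p_6/q_6 = 437/13
q_5 = 8 ≤ 11 < 13 = q_6, so the answer is 269/8.

269/8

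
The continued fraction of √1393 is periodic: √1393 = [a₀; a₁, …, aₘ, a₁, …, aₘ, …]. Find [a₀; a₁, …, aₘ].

[37; 3, 10, 3, 74]

a₀ = ⌊√1393⌋ = 37.
With m₀=0, d₀=1 and mₖ₊₁ = dₖaₖ − mₖ, dₖ₊₁ = (n − mₖ₊₁²)/dₖ, aₖ₊₁ = ⌊(a₀+mₖ₊₁)/dₖ₊₁⌋:
  k=1: m=37, d=24, a=3
  k=2: m=35, d=7, a=10
  k=3: m=35, d=24, a=3
  k=4: m=37, d=1, a=74
d=1 and a=2a₀=74 at k=4, so the next step gives (m, d) = (37, 24) again — its k=1 value — and the period has length 4.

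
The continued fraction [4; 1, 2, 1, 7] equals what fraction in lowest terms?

147/31

Fold from the inside: start with 7/1.
  1 + 1/7 = 8/7
  2 + 7/8 = 23/8
  1 + 8/23 = 31/23
  4 + 23/31 = 147/31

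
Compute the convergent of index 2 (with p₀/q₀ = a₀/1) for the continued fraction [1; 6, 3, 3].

Using pₖ = aₖpₖ₋₁ + pₖ₋₂, qₖ = aₖqₖ₋₁ + qₖ₋₂ (with p₋₁=1, p₋₂=0, q₋₁=0, q₋₂=1):
  k=0: a=1, p=1, q=1
  k=1: a=6, p=7, q=6
  k=2: a=3, p=22, q=19

22/19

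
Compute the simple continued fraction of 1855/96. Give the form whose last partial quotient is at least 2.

[19; 3, 10, 3]

1855 = 19*96 + 31
96 = 3*31 + 3
31 = 10*3 + 1
3 = 3*1 + 0  (stop)
So 1855/96 = [19; 3, 10, 3].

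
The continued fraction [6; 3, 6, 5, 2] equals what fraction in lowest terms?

1358/215

Using pₖ = aₖpₖ₋₁ + pₖ₋₂ and qₖ = aₖqₖ₋₁ + qₖ₋₂:
  k=0: a=6, p=6, q=1
  k=1: a=3, p=19, q=3
  k=2: a=6, p=120, q=19
  k=3: a=5, p=619, q=98
  k=4: a=2, p=1358, q=215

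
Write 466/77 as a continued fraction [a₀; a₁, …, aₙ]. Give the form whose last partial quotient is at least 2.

466 = 6×77 + 4
77 = 19×4 + 1
4 = 4×1 + 0  (stop)
So 466/77 = [6; 19, 4].

[6; 19, 4]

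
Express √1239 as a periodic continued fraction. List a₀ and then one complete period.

[35; 5, 70]

a₀ = ⌊√1239⌋ = 35.
With m₀=0, d₀=1 and mₖ₊₁ = dₖaₖ − mₖ, dₖ₊₁ = (n − mₖ₊₁²)/dₖ, aₖ₊₁ = ⌊(a₀+mₖ₊₁)/dₖ₊₁⌋:
  k=1: m=35, d=14, a=5
  k=2: m=35, d=1, a=70
d=1 and a=2a₀=70 at k=2, so the next step gives (m, d) = (35, 14) again — its k=1 value — and the period has length 2.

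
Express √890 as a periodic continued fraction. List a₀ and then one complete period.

[29; 1, 4, 1, 58]

a₀ = ⌊√890⌋ = 29.
With m₀=0, d₀=1 and mₖ₊₁ = dₖaₖ − mₖ, dₖ₊₁ = (n − mₖ₊₁²)/dₖ, aₖ₊₁ = ⌊(a₀+mₖ₊₁)/dₖ₊₁⌋:
  k=1: m=29, d=49, a=1
  k=2: m=20, d=10, a=4
  k=3: m=20, d=49, a=1
  k=4: m=29, d=1, a=58
d=1 and a=2a₀=58 at k=4, so the next step gives (m, d) = (29, 49) again — its k=1 value — and the period has length 4.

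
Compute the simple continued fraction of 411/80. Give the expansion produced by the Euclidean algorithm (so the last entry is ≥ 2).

[5; 7, 3, 1, 2]

411 = 5*80 + 11
80 = 7*11 + 3
11 = 3*3 + 2
3 = 1*2 + 1
2 = 2*1 + 0  (stop)
So 411/80 = [5; 7, 3, 1, 2].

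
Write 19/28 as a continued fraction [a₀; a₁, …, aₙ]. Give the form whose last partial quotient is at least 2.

[0; 1, 2, 9]

19 = 0·28 + 19
28 = 1·19 + 9
19 = 2·9 + 1
9 = 9·1 + 0  (stop)
So 19/28 = [0; 1, 2, 9].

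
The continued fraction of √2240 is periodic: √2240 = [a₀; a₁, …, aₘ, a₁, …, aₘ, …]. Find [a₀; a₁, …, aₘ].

a₀ = ⌊√2240⌋ = 47.
With m₀=0, d₀=1 and mₖ₊₁ = dₖaₖ − mₖ, dₖ₊₁ = (n − mₖ₊₁²)/dₖ, aₖ₊₁ = ⌊(a₀+mₖ₊₁)/dₖ₊₁⌋:
  k=1: m=47, d=31, a=3
  k=2: m=46, d=4, a=23
  k=3: m=46, d=31, a=3
  k=4: m=47, d=1, a=94
d=1 and a=2a₀=94 at k=4, so the next step gives (m, d) = (47, 31) again — its k=1 value — and the period has length 4.

[47; 3, 23, 3, 94]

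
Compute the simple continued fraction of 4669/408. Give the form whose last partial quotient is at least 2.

4669 = 11×408 + 181
408 = 2×181 + 46
181 = 3×46 + 43
46 = 1×43 + 3
43 = 14×3 + 1
3 = 3×1 + 0  (stop)
So 4669/408 = [11; 2, 3, 1, 14, 3].

[11; 2, 3, 1, 14, 3]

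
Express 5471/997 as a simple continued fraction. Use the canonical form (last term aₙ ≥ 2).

[5; 2, 19, 2, 3, 1, 2]

5471 = 5·997 + 486
997 = 2·486 + 25
486 = 19·25 + 11
25 = 2·11 + 3
11 = 3·3 + 2
3 = 1·2 + 1
2 = 2·1 + 0  (stop)
So 5471/997 = [5; 2, 19, 2, 3, 1, 2].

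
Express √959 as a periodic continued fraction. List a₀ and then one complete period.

[30; 1, 29, 1, 60]

a₀ = ⌊√959⌋ = 30.
With m₀=0, d₀=1 and mₖ₊₁ = dₖaₖ − mₖ, dₖ₊₁ = (n − mₖ₊₁²)/dₖ, aₖ₊₁ = ⌊(a₀+mₖ₊₁)/dₖ₊₁⌋:
  k=1: m=30, d=59, a=1
  k=2: m=29, d=2, a=29
  k=3: m=29, d=59, a=1
  k=4: m=30, d=1, a=60
d=1 and a=2a₀=60 at k=4, so the next step gives (m, d) = (30, 59) again — its k=1 value — and the period has length 4.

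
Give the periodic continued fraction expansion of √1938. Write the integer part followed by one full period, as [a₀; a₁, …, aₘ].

[44; 44, 88]

a₀ = ⌊√1938⌋ = 44.
With m₀=0, d₀=1 and mₖ₊₁ = dₖaₖ − mₖ, dₖ₊₁ = (n − mₖ₊₁²)/dₖ, aₖ₊₁ = ⌊(a₀+mₖ₊₁)/dₖ₊₁⌋:
  k=1: m=44, d=2, a=44
  k=2: m=44, d=1, a=88
d=1 and a=2a₀=88 at k=2, so the next step gives (m, d) = (44, 2) again — its k=1 value — and the period has length 2.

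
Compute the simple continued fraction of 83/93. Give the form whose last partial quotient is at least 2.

83 = 0·93 + 83
93 = 1·83 + 10
83 = 8·10 + 3
10 = 3·3 + 1
3 = 3·1 + 0  (stop)
So 83/93 = [0; 1, 8, 3, 3].

[0; 1, 8, 3, 3]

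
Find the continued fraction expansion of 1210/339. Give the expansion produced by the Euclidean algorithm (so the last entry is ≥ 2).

1210 = 3×339 + 193
339 = 1×193 + 146
193 = 1×146 + 47
146 = 3×47 + 5
47 = 9×5 + 2
5 = 2×2 + 1
2 = 2×1 + 0  (stop)
So 1210/339 = [3; 1, 1, 3, 9, 2, 2].

[3; 1, 1, 3, 9, 2, 2]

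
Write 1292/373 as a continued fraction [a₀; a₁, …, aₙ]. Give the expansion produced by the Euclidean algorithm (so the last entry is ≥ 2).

1292 = 3*373 + 173
373 = 2*173 + 27
173 = 6*27 + 11
27 = 2*11 + 5
11 = 2*5 + 1
5 = 5*1 + 0  (stop)
So 1292/373 = [3; 2, 6, 2, 2, 5].

[3; 2, 6, 2, 2, 5]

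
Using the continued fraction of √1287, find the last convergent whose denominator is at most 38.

√1287 = [35; 1, 6, 1, 70, …] (period length 4).
Convergents:
  p_0/q_0 = 35/1
  p_1/q_1 = 36/1
  p_2/q_2 = 251/7
  p_3/q_3 = 287/8
  p_4/q_4 = 20341/567
q_3 = 8 ≤ 38 < 567 = q_4, so the answer is 287/8.

287/8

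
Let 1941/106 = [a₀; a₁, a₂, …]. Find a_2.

1941 = 18·106 + 33   →  a_0 = 18
106 = 3·33 + 7   →  a_1 = 3
33 = 4·7 + 5   →  a_2 = 4

4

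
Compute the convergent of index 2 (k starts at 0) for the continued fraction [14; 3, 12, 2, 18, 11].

530/37

Using pₖ = aₖpₖ₋₁ + pₖ₋₂, qₖ = aₖqₖ₋₁ + qₖ₋₂ (with p₋₁=1, p₋₂=0, q₋₁=0, q₋₂=1):
  k=0: a=14, p=14, q=1
  k=1: a=3, p=43, q=3
  k=2: a=12, p=530, q=37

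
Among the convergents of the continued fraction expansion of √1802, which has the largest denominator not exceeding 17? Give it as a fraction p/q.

√1802 = [42; 2, 4, 2, 84, …] (period length 4).
Convergents:
  p_0/q_0 = 42/1
  p_1/q_1 = 85/2
  p_2/q_2 = 382/9
  p_3/q_3 = 849/20
q_2 = 9 ≤ 17 < 20 = q_3, so the answer is 382/9.

382/9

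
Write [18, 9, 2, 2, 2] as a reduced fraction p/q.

Fold from the inside: start with 2/1.
  2 + 1/2 = 5/2
  2 + 2/5 = 12/5
  9 + 5/12 = 113/12
  18 + 12/113 = 2046/113

2046/113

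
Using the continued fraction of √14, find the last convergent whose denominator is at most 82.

116/31

√14 = [3; 1, 2, 1, 6, …] (period length 4).
Convergents:
  p_0/q_0 = 3/1
  p_1/q_1 = 4/1
  p_2/q_2 = 11/3
  p_3/q_3 = 15/4
  p_4/q_4 = 101/27
  p_5/q_5 = 116/31
  p_6/q_6 = 333/89
q_5 = 31 ≤ 82 < 89 = q_6, so the answer is 116/31.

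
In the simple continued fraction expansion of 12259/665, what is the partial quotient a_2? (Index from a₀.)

3

12259 = 18·665 + 289   →  a_0 = 18
665 = 2·289 + 87   →  a_1 = 2
289 = 3·87 + 28   →  a_2 = 3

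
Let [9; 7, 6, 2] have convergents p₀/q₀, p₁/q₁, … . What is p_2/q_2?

Using pₖ = aₖpₖ₋₁ + pₖ₋₂, qₖ = aₖqₖ₋₁ + qₖ₋₂ (with p₋₁=1, p₋₂=0, q₋₁=0, q₋₂=1):
  k=0: a=9, p=9, q=1
  k=1: a=7, p=64, q=7
  k=2: a=6, p=393, q=43

393/43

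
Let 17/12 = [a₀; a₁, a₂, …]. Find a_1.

17 = 1·12 + 5   →  a_0 = 1
12 = 2·5 + 2   →  a_1 = 2

2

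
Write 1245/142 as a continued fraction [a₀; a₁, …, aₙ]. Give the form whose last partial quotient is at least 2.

1245 = 8*142 + 109
142 = 1*109 + 33
109 = 3*33 + 10
33 = 3*10 + 3
10 = 3*3 + 1
3 = 3*1 + 0  (stop)
So 1245/142 = [8; 1, 3, 3, 3, 3].

[8; 1, 3, 3, 3, 3]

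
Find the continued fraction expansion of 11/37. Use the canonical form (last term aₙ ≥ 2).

[0; 3, 2, 1, 3]

11 = 0×37 + 11
37 = 3×11 + 4
11 = 2×4 + 3
4 = 1×3 + 1
3 = 3×1 + 0  (stop)
So 11/37 = [0; 3, 2, 1, 3].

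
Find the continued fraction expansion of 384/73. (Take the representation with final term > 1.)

384 = 5×73 + 19
73 = 3×19 + 16
19 = 1×16 + 3
16 = 5×3 + 1
3 = 3×1 + 0  (stop)
So 384/73 = [5; 3, 1, 5, 3].

[5; 3, 1, 5, 3]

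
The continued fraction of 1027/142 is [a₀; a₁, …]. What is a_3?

1027 = 7·142 + 33   →  a_0 = 7
142 = 4·33 + 10   →  a_1 = 4
33 = 3·10 + 3   →  a_2 = 3
10 = 3·3 + 1   →  a_3 = 3

3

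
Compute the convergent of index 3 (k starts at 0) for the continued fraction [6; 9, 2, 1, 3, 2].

Using pₖ = aₖpₖ₋₁ + pₖ₋₂, qₖ = aₖqₖ₋₁ + qₖ₋₂ (with p₋₁=1, p₋₂=0, q₋₁=0, q₋₂=1):
  k=0: a=6, p=6, q=1
  k=1: a=9, p=55, q=9
  k=2: a=2, p=116, q=19
  k=3: a=1, p=171, q=28

171/28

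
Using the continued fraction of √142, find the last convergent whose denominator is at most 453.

√142 = [11; 1, 10, 1, 22, …] (period length 4).
Convergents:
  p_0/q_0 = 11/1
  p_1/q_1 = 12/1
  p_2/q_2 = 131/11
  p_3/q_3 = 143/12
  p_4/q_4 = 3277/275
  p_5/q_5 = 3420/287
  p_6/q_6 = 37477/3145
q_5 = 287 ≤ 453 < 3145 = q_6, so the answer is 3420/287.

3420/287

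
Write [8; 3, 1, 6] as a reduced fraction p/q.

Fold from the inside: start with 6/1.
  1 + 1/6 = 7/6
  3 + 6/7 = 27/7
  8 + 7/27 = 223/27

223/27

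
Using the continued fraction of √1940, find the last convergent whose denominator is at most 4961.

√1940 = [44; 22, 88, …] (period length 2).
Convergents:
  p_0/q_0 = 44/1
  p_1/q_1 = 969/22
  p_2/q_2 = 85316/1937
  p_3/q_3 = 1877921/42636
q_2 = 1937 ≤ 4961 < 42636 = q_3, so the answer is 85316/1937.

85316/1937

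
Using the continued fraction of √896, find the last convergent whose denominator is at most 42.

√896 = [29; 1, 13, 1, 58, …] (period length 4).
Convergents:
  p_0/q_0 = 29/1
  p_1/q_1 = 30/1
  p_2/q_2 = 419/14
  p_3/q_3 = 449/15
  p_4/q_4 = 26461/884
q_3 = 15 ≤ 42 < 884 = q_4, so the answer is 449/15.

449/15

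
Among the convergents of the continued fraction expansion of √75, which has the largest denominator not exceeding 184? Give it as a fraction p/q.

√75 = [8; 1, 1, 1, 16, …] (period length 4).
Convergents:
  p_0/q_0 = 8/1
  p_1/q_1 = 9/1
  p_2/q_2 = 17/2
  p_3/q_3 = 26/3
  p_4/q_4 = 433/50
  p_5/q_5 = 459/53
  p_6/q_6 = 892/103
  p_7/q_7 = 1351/156
  p_8/q_8 = 22508/2599
q_7 = 156 ≤ 184 < 2599 = q_8, so the answer is 1351/156.

1351/156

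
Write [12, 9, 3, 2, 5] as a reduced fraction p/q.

4274/353

Using pₖ = aₖpₖ₋₁ + pₖ₋₂ and qₖ = aₖqₖ₋₁ + qₖ₋₂:
  k=0: a=12, p=12, q=1
  k=1: a=9, p=109, q=9
  k=2: a=3, p=339, q=28
  k=3: a=2, p=787, q=65
  k=4: a=5, p=4274, q=353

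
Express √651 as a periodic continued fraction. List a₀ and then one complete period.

[25; 1, 1, 16, 1, 1, 50]

a₀ = ⌊√651⌋ = 25.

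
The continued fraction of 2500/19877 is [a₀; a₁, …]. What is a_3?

19

2500 = 0·19877 + 2500   →  a_0 = 0
19877 = 7·2500 + 2377   →  a_1 = 7
2500 = 1·2377 + 123   →  a_2 = 1
2377 = 19·123 + 40   →  a_3 = 19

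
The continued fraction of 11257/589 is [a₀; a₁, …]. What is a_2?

11257 = 19·589 + 66   →  a_0 = 19
589 = 8·66 + 61   →  a_1 = 8
66 = 1·61 + 5   →  a_2 = 1

1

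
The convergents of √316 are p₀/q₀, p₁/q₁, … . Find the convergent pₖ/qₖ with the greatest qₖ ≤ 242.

√316 = [17; 1, 3, 2, 8, 2, 3, 1, 34, …] (period length 8).
Convergents:
  p_0/q_0 = 17/1
  p_1/q_1 = 18/1
  p_2/q_2 = 71/4
  p_3/q_3 = 160/9
  p_4/q_4 = 1351/76
  p_5/q_5 = 2862/161
  p_6/q_6 = 9937/559
q_5 = 161 ≤ 242 < 559 = q_6, so the answer is 2862/161.

2862/161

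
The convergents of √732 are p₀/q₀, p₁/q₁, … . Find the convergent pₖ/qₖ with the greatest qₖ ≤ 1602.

√732 = [27; 18, 54, …] (period length 2).
Convergents:
  p_0/q_0 = 27/1
  p_1/q_1 = 487/18
  p_2/q_2 = 26325/973
  p_3/q_3 = 474337/17532
q_2 = 973 ≤ 1602 < 17532 = q_3, so the answer is 26325/973.

26325/973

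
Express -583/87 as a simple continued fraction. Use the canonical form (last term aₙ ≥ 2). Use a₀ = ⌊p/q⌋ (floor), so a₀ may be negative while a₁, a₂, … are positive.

[-7; 3, 2, 1, 8]

-583 = -7·87 + 26
87 = 3·26 + 9
26 = 2·9 + 8
9 = 1·8 + 1
8 = 8·1 + 0  (stop)
So -583/87 = [-7; 3, 2, 1, 8].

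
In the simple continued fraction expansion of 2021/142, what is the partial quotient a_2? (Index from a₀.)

3

2021 = 14·142 + 33   →  a_0 = 14
142 = 4·33 + 10   →  a_1 = 4
33 = 3·10 + 3   →  a_2 = 3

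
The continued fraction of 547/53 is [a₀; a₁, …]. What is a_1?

3

547 = 10·53 + 17   →  a_0 = 10
53 = 3·17 + 2   →  a_1 = 3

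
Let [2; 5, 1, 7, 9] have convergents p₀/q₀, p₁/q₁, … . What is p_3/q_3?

102/47

Using pₖ = aₖpₖ₋₁ + pₖ₋₂, qₖ = aₖqₖ₋₁ + qₖ₋₂ (with p₋₁=1, p₋₂=0, q₋₁=0, q₋₂=1):
  k=0: a=2, p=2, q=1
  k=1: a=5, p=11, q=5
  k=2: a=1, p=13, q=6
  k=3: a=7, p=102, q=47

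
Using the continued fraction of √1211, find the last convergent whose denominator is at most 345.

√1211 = [34; 1, 3, 1, 68, …] (period length 4).
Convergents:
  p_0/q_0 = 34/1
  p_1/q_1 = 35/1
  p_2/q_2 = 139/4
  p_3/q_3 = 174/5
  p_4/q_4 = 11971/344
  p_5/q_5 = 12145/349
q_4 = 344 ≤ 345 < 349 = q_5, so the answer is 11971/344.

11971/344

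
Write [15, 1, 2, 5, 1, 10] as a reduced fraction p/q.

Fold from the inside: start with 10/1.
  1 + 1/10 = 11/10
  5 + 10/11 = 65/11
  2 + 11/65 = 141/65
  1 + 65/141 = 206/141
  15 + 141/206 = 3231/206

3231/206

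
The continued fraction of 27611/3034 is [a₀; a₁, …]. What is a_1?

27611 = 9·3034 + 305   →  a_0 = 9
3034 = 9·305 + 289   →  a_1 = 9

9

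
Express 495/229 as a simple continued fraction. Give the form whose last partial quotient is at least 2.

[2; 6, 5, 3, 2]

495 = 2×229 + 37
229 = 6×37 + 7
37 = 5×7 + 2
7 = 3×2 + 1
2 = 2×1 + 0  (stop)
So 495/229 = [2; 6, 5, 3, 2].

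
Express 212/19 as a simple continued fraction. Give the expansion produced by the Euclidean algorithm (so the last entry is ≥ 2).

[11; 6, 3]

212 = 11*19 + 3
19 = 6*3 + 1
3 = 3*1 + 0  (stop)
So 212/19 = [11; 6, 3].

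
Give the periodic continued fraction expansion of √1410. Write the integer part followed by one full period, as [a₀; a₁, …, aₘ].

[37; 1, 1, 4, 1, 1, 74]

a₀ = ⌊√1410⌋ = 37.
With m₀=0, d₀=1 and mₖ₊₁ = dₖaₖ − mₖ, dₖ₊₁ = (n − mₖ₊₁²)/dₖ, aₖ₊₁ = ⌊(a₀+mₖ₊₁)/dₖ₊₁⌋:
  k=1: m=37, d=41, a=1
  k=2: m=4, d=34, a=1
  k=3: m=30, d=15, a=4
  k=4: m=30, d=34, a=1
  k=5: m=4, d=41, a=1
  k=6: m=37, d=1, a=74
d=1 and a=2a₀=74 at k=6, so the next step gives (m, d) = (37, 41) again — its k=1 value — and the period has length 6.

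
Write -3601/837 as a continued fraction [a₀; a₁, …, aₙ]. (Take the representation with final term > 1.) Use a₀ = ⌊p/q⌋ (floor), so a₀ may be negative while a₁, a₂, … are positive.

[-5; 1, 2, 3, 4, 9, 2]

-3601 = -5·837 + 584
837 = 1·584 + 253
584 = 2·253 + 78
253 = 3·78 + 19
78 = 4·19 + 2
19 = 9·2 + 1
2 = 2·1 + 0  (stop)
So -3601/837 = [-5; 1, 2, 3, 4, 9, 2].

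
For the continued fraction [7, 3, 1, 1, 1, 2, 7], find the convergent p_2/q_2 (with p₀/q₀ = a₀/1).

29/4

Using pₖ = aₖpₖ₋₁ + pₖ₋₂, qₖ = aₖqₖ₋₁ + qₖ₋₂ (with p₋₁=1, p₋₂=0, q₋₁=0, q₋₂=1):
  k=0: a=7, p=7, q=1
  k=1: a=3, p=22, q=3
  k=2: a=1, p=29, q=4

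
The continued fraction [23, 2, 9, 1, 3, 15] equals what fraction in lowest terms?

29368/1251

Fold from the inside: start with 15/1.
  3 + 1/15 = 46/15
  1 + 15/46 = 61/46
  9 + 46/61 = 595/61
  2 + 61/595 = 1251/595
  23 + 595/1251 = 29368/1251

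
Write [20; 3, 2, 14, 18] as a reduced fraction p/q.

37024/1825

Fold from the inside: start with 18/1.
  14 + 1/18 = 253/18
  2 + 18/253 = 524/253
  3 + 253/524 = 1825/524
  20 + 524/1825 = 37024/1825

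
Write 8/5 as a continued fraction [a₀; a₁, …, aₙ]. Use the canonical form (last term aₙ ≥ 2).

[1; 1, 1, 2]

8 = 1·5 + 3
5 = 1·3 + 2
3 = 1·2 + 1
2 = 2·1 + 0  (stop)
So 8/5 = [1; 1, 1, 2].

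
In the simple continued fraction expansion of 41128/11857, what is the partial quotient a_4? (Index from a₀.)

41128 = 3·11857 + 5557   →  a_0 = 3
11857 = 2·5557 + 743   →  a_1 = 2
5557 = 7·743 + 356   →  a_2 = 7
743 = 2·356 + 31   →  a_3 = 2
356 = 11·31 + 15   →  a_4 = 11

11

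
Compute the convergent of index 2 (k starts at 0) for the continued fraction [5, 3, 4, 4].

Using pₖ = aₖpₖ₋₁ + pₖ₋₂, qₖ = aₖqₖ₋₁ + qₖ₋₂ (with p₋₁=1, p₋₂=0, q₋₁=0, q₋₂=1):
  k=0: a=5, p=5, q=1
  k=1: a=3, p=16, q=3
  k=2: a=4, p=69, q=13

69/13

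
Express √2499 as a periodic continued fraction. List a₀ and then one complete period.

a₀ = ⌊√2499⌋ = 49.

[49; 1, 98]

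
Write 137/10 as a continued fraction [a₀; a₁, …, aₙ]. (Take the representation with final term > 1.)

[13; 1, 2, 3]

137 = 13·10 + 7
10 = 1·7 + 3
7 = 2·3 + 1
3 = 3·1 + 0  (stop)
So 137/10 = [13; 1, 2, 3].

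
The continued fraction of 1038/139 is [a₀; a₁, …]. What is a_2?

1038 = 7·139 + 65   →  a_0 = 7
139 = 2·65 + 9   →  a_1 = 2
65 = 7·9 + 2   →  a_2 = 7

7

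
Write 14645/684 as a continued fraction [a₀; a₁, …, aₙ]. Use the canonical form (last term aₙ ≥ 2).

14645 = 21·684 + 281
684 = 2·281 + 122
281 = 2·122 + 37
122 = 3·37 + 11
37 = 3·11 + 4
11 = 2·4 + 3
4 = 1·3 + 1
3 = 3·1 + 0  (stop)
So 14645/684 = [21; 2, 2, 3, 3, 2, 1, 3].

[21; 2, 2, 3, 3, 2, 1, 3]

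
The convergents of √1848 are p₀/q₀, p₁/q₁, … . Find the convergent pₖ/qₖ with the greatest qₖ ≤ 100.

3697/86

√1848 = [42; 1, 84, …] (period length 2).
Convergents:
  p_0/q_0 = 42/1
  p_1/q_1 = 43/1
  p_2/q_2 = 3654/85
  p_3/q_3 = 3697/86
  p_4/q_4 = 314202/7309
q_3 = 86 ≤ 100 < 7309 = q_4, so the answer is 3697/86.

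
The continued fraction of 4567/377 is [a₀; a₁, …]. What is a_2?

4567 = 12·377 + 43   →  a_0 = 12
377 = 8·43 + 33   →  a_1 = 8
43 = 1·33 + 10   →  a_2 = 1

1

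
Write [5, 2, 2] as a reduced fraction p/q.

Fold from the inside: start with 2/1.
  2 + 1/2 = 5/2
  5 + 2/5 = 27/5

27/5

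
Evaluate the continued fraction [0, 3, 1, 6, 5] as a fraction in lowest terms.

Fold from the inside: start with 5/1.
  6 + 1/5 = 31/5
  1 + 5/31 = 36/31
  3 + 31/36 = 139/36
  0 + 36/139 = 36/139

36/139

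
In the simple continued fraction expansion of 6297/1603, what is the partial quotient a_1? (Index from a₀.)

6297 = 3·1603 + 1488   →  a_0 = 3
1603 = 1·1488 + 115   →  a_1 = 1

1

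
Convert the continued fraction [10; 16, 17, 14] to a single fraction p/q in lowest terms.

Fold from the inside: start with 14/1.
  17 + 1/14 = 239/14
  16 + 14/239 = 3838/239
  10 + 239/3838 = 38619/3838

38619/3838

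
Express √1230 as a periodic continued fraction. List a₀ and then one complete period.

[35; 14, 70]

a₀ = ⌊√1230⌋ = 35.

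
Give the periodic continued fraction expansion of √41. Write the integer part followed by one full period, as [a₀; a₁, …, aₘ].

[6; 2, 2, 12]

a₀ = ⌊√41⌋ = 6.
With m₀=0, d₀=1 and mₖ₊₁ = dₖaₖ − mₖ, dₖ₊₁ = (n − mₖ₊₁²)/dₖ, aₖ₊₁ = ⌊(a₀+mₖ₊₁)/dₖ₊₁⌋:
  k=1: m=6, d=5, a=2
  k=2: m=4, d=5, a=2
  k=3: m=6, d=1, a=12
d=1 and a=2a₀=12 at k=3, so the next step gives (m, d) = (6, 5) again — its k=1 value — and the period has length 3.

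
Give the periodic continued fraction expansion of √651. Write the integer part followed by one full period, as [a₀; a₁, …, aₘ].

[25; 1, 1, 16, 1, 1, 50]

a₀ = ⌊√651⌋ = 25.
With m₀=0, d₀=1 and mₖ₊₁ = dₖaₖ − mₖ, dₖ₊₁ = (n − mₖ₊₁²)/dₖ, aₖ₊₁ = ⌊(a₀+mₖ₊₁)/dₖ₊₁⌋:
  k=1: m=25, d=26, a=1
  k=2: m=1, d=25, a=1
  k=3: m=24, d=3, a=16
  k=4: m=24, d=25, a=1
  k=5: m=1, d=26, a=1
  k=6: m=25, d=1, a=50
d=1 and a=2a₀=50 at k=6, so the next step gives (m, d) = (25, 26) again — its k=1 value — and the period has length 6.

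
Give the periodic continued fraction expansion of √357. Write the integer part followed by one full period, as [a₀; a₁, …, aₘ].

[18; 1, 8, 2, 8, 1, 36]

a₀ = ⌊√357⌋ = 18.
With m₀=0, d₀=1 and mₖ₊₁ = dₖaₖ − mₖ, dₖ₊₁ = (n − mₖ₊₁²)/dₖ, aₖ₊₁ = ⌊(a₀+mₖ₊₁)/dₖ₊₁⌋:
  k=1: m=18, d=33, a=1
  k=2: m=15, d=4, a=8
  k=3: m=17, d=17, a=2
  k=4: m=17, d=4, a=8
  k=5: m=15, d=33, a=1
  k=6: m=18, d=1, a=36
d=1 and a=2a₀=36 at k=6, so the next step gives (m, d) = (18, 33) again — its k=1 value — and the period has length 6.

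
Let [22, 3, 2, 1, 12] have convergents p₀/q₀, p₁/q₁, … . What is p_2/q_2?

156/7

Using pₖ = aₖpₖ₋₁ + pₖ₋₂, qₖ = aₖqₖ₋₁ + qₖ₋₂ (with p₋₁=1, p₋₂=0, q₋₁=0, q₋₂=1):
  k=0: a=22, p=22, q=1
  k=1: a=3, p=67, q=3
  k=2: a=2, p=156, q=7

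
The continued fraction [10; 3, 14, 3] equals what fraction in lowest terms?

Using pₖ = aₖpₖ₋₁ + pₖ₋₂ and qₖ = aₖqₖ₋₁ + qₖ₋₂:
  k=0: a=10, p=10, q=1
  k=1: a=3, p=31, q=3
  k=2: a=14, p=444, q=43
  k=3: a=3, p=1363, q=132

1363/132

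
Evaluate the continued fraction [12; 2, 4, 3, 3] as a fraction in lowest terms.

Fold from the inside: start with 3/1.
  3 + 1/3 = 10/3
  4 + 3/10 = 43/10
  2 + 10/43 = 96/43
  12 + 43/96 = 1195/96

1195/96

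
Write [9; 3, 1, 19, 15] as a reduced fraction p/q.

Using pₖ = aₖpₖ₋₁ + pₖ₋₂ and qₖ = aₖqₖ₋₁ + qₖ₋₂:
  k=0: a=9, p=9, q=1
  k=1: a=3, p=28, q=3
  k=2: a=1, p=37, q=4
  k=3: a=19, p=731, q=79
  k=4: a=15, p=11002, q=1189

11002/1189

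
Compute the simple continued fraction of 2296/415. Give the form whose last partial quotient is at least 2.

[5; 1, 1, 7, 5, 2, 2]

2296 = 5*415 + 221
415 = 1*221 + 194
221 = 1*194 + 27
194 = 7*27 + 5
27 = 5*5 + 2
5 = 2*2 + 1
2 = 2*1 + 0  (stop)
So 2296/415 = [5; 1, 1, 7, 5, 2, 2].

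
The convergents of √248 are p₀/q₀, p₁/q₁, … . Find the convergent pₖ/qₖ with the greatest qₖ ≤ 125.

1937/123

√248 = [15; 1, 2, 1, 30, …] (period length 4).
Convergents:
  p_0/q_0 = 15/1
  p_1/q_1 = 16/1
  p_2/q_2 = 47/3
  p_3/q_3 = 63/4
  p_4/q_4 = 1937/123
  p_5/q_5 = 2000/127
q_4 = 123 ≤ 125 < 127 = q_5, so the answer is 1937/123.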